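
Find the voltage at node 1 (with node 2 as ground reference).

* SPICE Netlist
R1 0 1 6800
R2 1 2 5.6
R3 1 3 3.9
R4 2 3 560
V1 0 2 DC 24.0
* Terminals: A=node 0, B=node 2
Nodal analysis, taking node 2 as the 0 V reference.
Source V1 fixes V_0 = 24 V.
KCL at each unknown node (sum of currents leaving = 0; resistances in Ω):
  Node 1: (V_1 - 24)/6800 + (V_1 - 0)/5.6 + (V_1 - V_3)/3.9 = 0
  Node 3: (V_3 - V_1)/3.9 + (V_3 - 0)/560 = 0
Collecting terms (coefficients in siemens):
  0.4351·V_1 - 0.2564·V_3 = 0.003529
  0.2582·V_3 - 0.2564·V_1 = 0
Determinant D = (0.4351)(0.2582) - (-0.2564)(-0.2564) = 0.0466
V_1 = [(0.003529)(0.2582) - (-0.2564)(0)]/D = 0.01955 V
V_3 = [(0.4351)(0) - (0.003529)(-0.2564)]/D = 0.01942 V
The requested potential is V_1 = 0.01955 V.

Final answer: V_1 = 0.01955 V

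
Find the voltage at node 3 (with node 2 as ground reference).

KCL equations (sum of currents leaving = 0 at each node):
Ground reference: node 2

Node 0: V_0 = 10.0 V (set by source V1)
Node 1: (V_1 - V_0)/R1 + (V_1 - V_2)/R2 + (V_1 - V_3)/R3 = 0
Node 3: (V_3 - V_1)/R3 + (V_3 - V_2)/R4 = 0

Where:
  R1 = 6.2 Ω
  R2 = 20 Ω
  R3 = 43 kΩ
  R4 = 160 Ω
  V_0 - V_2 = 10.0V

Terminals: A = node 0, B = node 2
Nodal analysis, taking node 2 as the 0 V reference.
Source V1 fixes V_0 = 10 V.
KCL at each unknown node (sum of currents leaving = 0; resistances in Ω):
  Node 1: (V_1 - 10)/6.2 + (V_1 - 0)/20 + (V_1 - V_3)/43000 = 0
  Node 3: (V_3 - V_1)/43000 + (V_3 - 0)/160 = 0
Collecting terms (coefficients in siemens):
  0.2113·V_1 - 0.00002326·V_3 = 1.613
  0.006273·V_3 - 0.00002326·V_1 = 0
Determinant D = (0.2113)(0.006273) - (-0.00002326)(-0.00002326) = 0.001326
V_1 = [(1.613)(0.006273) - (-0.00002326)(0)]/D = 7.633 V
V_3 = [(0.2113)(0) - (1.613)(-0.00002326)]/D = 0.0283 V
The requested potential is V_3 = 0.0283 V.

Final answer: V_3 = 0.0283 V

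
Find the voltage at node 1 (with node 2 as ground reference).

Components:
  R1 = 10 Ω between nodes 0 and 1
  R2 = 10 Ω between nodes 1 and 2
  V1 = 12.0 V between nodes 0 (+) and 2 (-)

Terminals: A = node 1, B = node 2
Nodal analysis, taking node 2 as the 0 V reference.
Source V1 fixes V_0 = 12 V.
KCL at each unknown node (sum of currents leaving = 0; resistances in Ω):
  Node 1: (V_1 - 12)/10 + (V_1 - 0)/10 = 0
Collecting terms: 0.2 × V_1 = 1.2  =>  V_1 = 6 V
The requested potential is V_1 = 6 V.

Final answer: V_1 = 6 V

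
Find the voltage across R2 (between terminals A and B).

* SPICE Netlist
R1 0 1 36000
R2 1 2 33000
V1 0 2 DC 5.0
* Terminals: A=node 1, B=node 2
R1 and R2 are in series across V1 (node 0 → node 1 → node 2), and the output A–B is taken across R2, so this is a voltage divider.
Series current: I = V1/(R1 + R2) = 5/(36000 + 33000) = 5/69000 = 0.00007246 A
V_R2 = I × R2 = V1 × R2/(R1 + R2) = 5 × 33000/69000 = 2.391 V

Final answer: 2.391 V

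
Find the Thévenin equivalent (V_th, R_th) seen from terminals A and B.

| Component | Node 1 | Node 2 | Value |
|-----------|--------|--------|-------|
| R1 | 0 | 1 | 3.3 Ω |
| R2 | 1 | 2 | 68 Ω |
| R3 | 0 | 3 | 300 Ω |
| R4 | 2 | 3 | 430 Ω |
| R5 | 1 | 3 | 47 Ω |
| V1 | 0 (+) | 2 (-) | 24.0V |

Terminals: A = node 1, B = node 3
Step 1 — V_th is the open-circuit voltage V_A - V_B (nothing connected across the terminals).
Nodal analysis, taking node 2 as the 0 V reference.
Source V1 fixes V_0 = 24 V.
KCL at each unknown node (sum of currents leaving = 0; resistances in Ω):
  Node 1: (V_1 - 24)/3.3 + (V_1 - 0)/68 + (V_1 - V_3)/47 = 0
  Node 3: (V_3 - 24)/300 + (V_3 - 0)/430 + (V_3 - V_1)/47 = 0
Collecting terms (coefficients in siemens):
  0.339·V_1 - 0.02128·V_3 = 7.273
  0.02694·V_3 - 0.02128·V_1 = 0.08
Determinant D = (0.339)(0.02694) - (-0.02128)(-0.02128) = 0.008679
V_1 = [(7.273)(0.02694) - (-0.02128)(0.08)]/D = 22.77 V
V_3 = [(0.339)(0.08) - (7.273)(-0.02128)]/D = 20.95 V
V_th = V_1 - V_3 = 22.77 - 20.95 = 1.813 V
Step 2 — R_th: zero the source — replace V1 by a short circuit (node 2 merges into node 0) — and find the resistance seen between A (node 1) and B (node 3).
Reduce the network between node 1 (A) and node 3 (B) by series/parallel combination:
  Rp1 = R1 ‖ R2 (parallel, both between nodes 0 and 1) = 1/(1/3.3 + 1/68) = 3.147 Ω
  Rp2 = R3 ‖ R4 (parallel, both between nodes 0 and 3) = 1/(1/300 + 1/430) = 176.7 Ω
  Rs1 = Rp1 + Rp2 (series, joined only at node 0) = 3.147 + 176.7 = 179.9 Ω
  Rp3 = R5 ‖ Rs1 (parallel, both between nodes 1 and 3) = 1/(1/47 + 1/179.9) = 37.26 Ω
R_th = 37.26 Ω

Final answer: V_th = 1.813 V, R_th = 37.26 Ω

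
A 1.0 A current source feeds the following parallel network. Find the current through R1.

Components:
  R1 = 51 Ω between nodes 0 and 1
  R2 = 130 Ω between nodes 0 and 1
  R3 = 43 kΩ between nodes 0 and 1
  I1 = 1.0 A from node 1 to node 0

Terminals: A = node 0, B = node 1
All resistors sit directly between nodes 0 and 1, so they are in parallel and share one voltage V; the full source current 1 A splits among them.
1/R_par = 1/51 + 1/130 + 1/43000 = 0.02732 S  =>  R_par = 36.6 Ω
V = I × R_par = 1 × 36.6 = 36.6 V
I_R1 = V/R1 = 36.6/51 = 0.7176 A

Final answer: 0.7176 A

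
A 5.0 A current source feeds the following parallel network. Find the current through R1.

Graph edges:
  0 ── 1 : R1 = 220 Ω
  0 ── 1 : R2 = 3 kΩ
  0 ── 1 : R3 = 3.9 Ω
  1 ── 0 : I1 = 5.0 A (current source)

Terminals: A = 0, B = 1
All resistors sit directly between nodes 0 and 1, so they are in parallel and share one voltage V; the full source current 5 A splits among them.
1/R_par = 1/220 + 1/3000 + 1/3.9 = 0.2613 S  =>  R_par = 3.827 Ω
V = I × R_par = 5 × 3.827 = 19.14 V
I_R1 = V/R1 = 19.14/220 = 0.08698 A

Final answer: 0.08698 A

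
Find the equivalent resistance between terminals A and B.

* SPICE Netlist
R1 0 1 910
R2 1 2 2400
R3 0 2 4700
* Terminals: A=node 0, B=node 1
Reduce the network between node 0 (A) and node 1 (B) by series/parallel combination:
  Rs1 = R3 + R2 (series, joined only at node 2) = 4700 + 2400 = 7100 Ω
  Rp1 = R1 ‖ Rs1 (parallel, both between nodes 0 and 1) = 1/(1/910 + 1/7100) = 806.6 Ω
R_eq = 806.6 Ω

Final answer: 806.6 Ω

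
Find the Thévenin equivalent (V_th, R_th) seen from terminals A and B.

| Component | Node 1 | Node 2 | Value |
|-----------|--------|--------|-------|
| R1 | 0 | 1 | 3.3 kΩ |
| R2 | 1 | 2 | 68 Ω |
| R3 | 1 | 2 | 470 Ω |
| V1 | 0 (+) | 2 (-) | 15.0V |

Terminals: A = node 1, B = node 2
Step 1 — V_th is the open-circuit voltage V_A - V_B (nothing connected across the terminals).
Nodal analysis, taking node 2 as the 0 V reference.
Source V1 fixes V_0 = 15 V.
KCL at each unknown node (sum of currents leaving = 0; resistances in Ω):
  Node 1: (V_1 - 15)/3300 + (V_1 - 0)/68 + (V_1 - 0)/470 = 0
Collecting terms: 0.01714 × V_1 = 0.004545  =>  V_1 = 0.2652 V
V_th = V_1 - V_2 = 0.2652 - 0 = 0.2652 V
Step 2 — R_th: zero the source — replace V1 by a short circuit (node 2 merges into node 0) — and find the resistance seen between A (node 1) and B (node 0).
Reduce the network between node 1 (A) and node 0 (B) by series/parallel combination:
  Rp1 = R1 ‖ R2 ‖ R3 (parallel, all between nodes 0 and 1) = 1/(1/3300 + 1/68 + 1/470) = 58.35 Ω
R_th = 58.35 Ω

Final answer: V_th = 0.2652 V, R_th = 58.35 Ω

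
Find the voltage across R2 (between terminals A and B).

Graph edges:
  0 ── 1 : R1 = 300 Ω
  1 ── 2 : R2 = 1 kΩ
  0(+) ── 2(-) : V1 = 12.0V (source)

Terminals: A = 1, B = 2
R1 and R2 are in series across V1 (node 0 → node 1 → node 2), and the output A–B is taken across R2, so this is a voltage divider.
Series current: I = V1/(R1 + R2) = 12/(300 + 1000) = 12/1300 = 0.009231 A
V_R2 = I × R2 = V1 × R2/(R1 + R2) = 12 × 1000/1300 = 9.231 V

Final answer: 9.231 V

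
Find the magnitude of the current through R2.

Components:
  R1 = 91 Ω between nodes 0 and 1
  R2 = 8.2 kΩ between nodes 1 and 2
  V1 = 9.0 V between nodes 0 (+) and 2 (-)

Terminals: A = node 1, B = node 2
Nodal analysis, taking node 2 as the 0 V reference.
Source V1 fixes V_0 = 9 V.
KCL at each unknown node (sum of currents leaving = 0; resistances in Ω):
  Node 1: (V_1 - 9)/91 + (V_1 - 0)/8200 = 0
Collecting terms: 0.01111 × V_1 = 0.0989  =>  V_1 = 8.901 V
I_R2 = (V_1 - V_2)/R2 = (8.901 - 0)/8200 = 0.001086 A
|I_R2| = 0.001086 A

Final answer: |I_R2| = 0.001086 A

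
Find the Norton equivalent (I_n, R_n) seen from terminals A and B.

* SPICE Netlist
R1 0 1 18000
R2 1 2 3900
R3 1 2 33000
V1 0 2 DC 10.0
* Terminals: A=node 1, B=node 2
Find the Thévenin equivalent first; then I_n = V_th/R_th and R_n = R_th.
Step 1 — V_th is the open-circuit voltage V_A - V_B (nothing connected across the terminals).
Nodal analysis, taking node 2 as the 0 V reference.
Source V1 fixes V_0 = 10 V.
KCL at each unknown node (sum of currents leaving = 0; resistances in Ω):
  Node 1: (V_1 - 10)/18000 + (V_1 - 0)/3900 + (V_1 - 0)/33000 = 0
Collecting terms: 0.0003423 × V_1 = 0.0005556  =>  V_1 = 1.623 V
V_th = V_1 - V_2 = 1.623 - 0 = 1.623 V
Step 2 — R_th: zero the source — replace V1 by a short circuit (node 2 merges into node 0) — and find the resistance seen between A (node 1) and B (node 0).
Reduce the network between node 1 (A) and node 0 (B) by series/parallel combination:
  Rp1 = R1 ‖ R2 ‖ R3 (parallel, all between nodes 0 and 1) = 1/(1/18000 + 1/3900 + 1/33000) = 2922 Ω
R_th = 2.922 kΩ
I_n = V_th/R_th = 1.623/2922 = 0.0005556 A, and R_n = R_th = 2.922 kΩ

Final answer: I_n = 0.0005556 A, R_n = 2.922 kΩ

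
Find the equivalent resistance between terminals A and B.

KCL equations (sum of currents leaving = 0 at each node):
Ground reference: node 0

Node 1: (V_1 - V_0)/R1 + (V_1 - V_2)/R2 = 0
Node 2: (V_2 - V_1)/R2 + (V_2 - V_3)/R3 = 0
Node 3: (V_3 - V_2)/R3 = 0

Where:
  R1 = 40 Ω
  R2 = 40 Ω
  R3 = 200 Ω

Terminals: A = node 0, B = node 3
Reduce the network between node 0 (A) and node 3 (B) by series/parallel combination:
  Rs1 = R1 + R2 (series, joined only at node 1) = 40 + 40 = 80 Ω
  Rs2 = R3 + Rs1 (series, joined only at node 2) = 200 + 80 = 280 Ω
R_eq = 280 Ω

Final answer: 280 Ω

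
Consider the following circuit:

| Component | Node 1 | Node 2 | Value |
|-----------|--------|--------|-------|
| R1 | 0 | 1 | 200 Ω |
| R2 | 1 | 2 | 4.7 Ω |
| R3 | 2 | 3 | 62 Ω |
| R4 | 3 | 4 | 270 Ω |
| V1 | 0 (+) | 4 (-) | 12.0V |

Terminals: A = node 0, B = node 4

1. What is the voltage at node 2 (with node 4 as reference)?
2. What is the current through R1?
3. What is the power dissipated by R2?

Nodal analysis, taking node 4 as the 0 V reference.
Source V1 fixes V_0 = 12 V.
KCL at each unknown node (sum of currents leaving = 0; resistances in Ω):
  Node 1: (V_1 - 12)/200 + (V_1 - V_2)/4.7 = 0
  Node 2: (V_2 - V_1)/4.7 + (V_2 - V_3)/62 = 0
  Node 3: (V_3 - V_2)/62 + (V_3 - 0)/270 = 0
Collecting terms (coefficients in siemens):
  0.2178·V_1 - 0.2128·V_2 = 0.06
  0.2289·V_2 - 0.2128·V_1 - 0.01613·V_3 = 0
  0.01983·V_3 - 0.01613·V_2 = 0
Solving these 3 simultaneous equations (Gaussian elimination) gives:
  V_1 = 7.528 V, V_2 = 7.423 V, V_3 = 6.037 V
Part 1:
  Read off the nodal solution: V_2 = 7.423 V
Part 2:
  I_R1 = (V_0 - V_1)/R1 = (12 - 7.528)/200 = 0.02236 A
  Magnitude: I_R1 = 0.02236 A
Part 3:
  I_R2 = (V_1 - V_2)/R2 = (7.528 - 7.423)/4.7 = 0.02236 A
  P_R2 = I_R2² × R2 = (0.02236)² × 4.7 = 0.00235 W

Final answers:
1. V_2 = 7.423 V
2. I_R1 = 0.02236 A
3. P_R2 = 0.00235 W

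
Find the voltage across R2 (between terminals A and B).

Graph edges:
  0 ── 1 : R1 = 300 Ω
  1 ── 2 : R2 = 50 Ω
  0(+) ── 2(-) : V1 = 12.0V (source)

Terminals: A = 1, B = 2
R1 and R2 are in series across V1 (node 0 → node 1 → node 2), and the output A–B is taken across R2, so this is a voltage divider.
Series current: I = V1/(R1 + R2) = 12/(300 + 50) = 12/350 = 0.03429 A
V_R2 = I × R2 = V1 × R2/(R1 + R2) = 12 × 50/350 = 1.714 V

Final answer: 1.714 V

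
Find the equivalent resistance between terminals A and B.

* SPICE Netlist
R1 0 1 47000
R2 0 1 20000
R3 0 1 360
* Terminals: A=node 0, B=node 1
Reduce the network between node 0 (A) and node 1 (B) by series/parallel combination:
  Rp1 = R1 ‖ R2 ‖ R3 (parallel, all between nodes 0 and 1) = 1/(1/47000 + 1/20000 + 1/360) = 351 Ω
R_eq = 351 Ω

Final answer: 351 Ω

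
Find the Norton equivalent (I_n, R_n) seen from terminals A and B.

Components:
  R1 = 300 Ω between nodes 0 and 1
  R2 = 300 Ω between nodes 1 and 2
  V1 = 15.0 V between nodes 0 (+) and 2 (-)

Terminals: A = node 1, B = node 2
Find the Thévenin equivalent first; then I_n = V_th/R_th and R_n = R_th.
Step 1 — V_th is the open-circuit voltage V_A - V_B (nothing connected across the terminals).
Nodal analysis, taking node 2 as the 0 V reference.
Source V1 fixes V_0 = 15 V.
KCL at each unknown node (sum of currents leaving = 0; resistances in Ω):
  Node 1: (V_1 - 15)/300 + (V_1 - 0)/300 = 0
Collecting terms: 0.006667 × V_1 = 0.05  =>  V_1 = 7.5 V
V_th = V_1 - V_2 = 7.5 - 0 = 7.5 V
Step 2 — R_th: zero the source — replace V1 by a short circuit (node 2 merges into node 0) — and find the resistance seen between A (node 1) and B (node 0).
Reduce the network between node 1 (A) and node 0 (B) by series/parallel combination:
  Rp1 = R1 ‖ R2 (parallel, both between nodes 0 and 1) = 1/(1/300 + 1/300) = 150 Ω
R_th = 150 Ω
I_n = V_th/R_th = 7.5/150 = 0.05 A, and R_n = R_th = 150 Ω

Final answer: I_n = 0.05 A, R_n = 150 Ω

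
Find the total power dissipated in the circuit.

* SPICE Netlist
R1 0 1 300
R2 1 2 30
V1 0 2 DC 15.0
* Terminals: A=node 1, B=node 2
Nodal analysis, taking node 2 as the 0 V reference.
Source V1 fixes V_0 = 15 V.
KCL at each unknown node (sum of currents leaving = 0; resistances in Ω):
  Node 1: (V_1 - 15)/300 + (V_1 - 0)/30 = 0
Collecting terms: 0.03667 × V_1 = 0.05  =>  V_1 = 1.364 V
Power in each resistor, P = (ΔV)²/R:
  P_R1 = (15 - 1.364)²/300 = 0.6198 W
  P_R2 = (1.364 - 0)²/30 = 0.06198 W
P_total = P_R1 + P_R2 = 0.6818 W

Final answer: 0.6818 W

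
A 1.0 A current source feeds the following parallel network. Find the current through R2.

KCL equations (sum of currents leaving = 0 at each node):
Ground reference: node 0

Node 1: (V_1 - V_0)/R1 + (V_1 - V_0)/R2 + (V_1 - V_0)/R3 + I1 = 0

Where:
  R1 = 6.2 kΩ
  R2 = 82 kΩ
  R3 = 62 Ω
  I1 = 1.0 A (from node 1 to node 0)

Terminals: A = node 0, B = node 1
All resistors sit directly between nodes 0 and 1, so they are in parallel and share one voltage V; the full source current 1 A splits among them.
1/R_par = 1/6200 + 1/82000 + 1/62 = 0.0163 S  =>  R_par = 61.34 Ω
V = I × R_par = 1 × 61.34 = 61.34 V
I_R2 = V/R2 = 61.34/82000 = 0.0007481 A

Final answer: 0.0007481 A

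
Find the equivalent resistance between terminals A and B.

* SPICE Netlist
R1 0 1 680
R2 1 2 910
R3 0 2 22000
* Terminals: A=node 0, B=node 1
Reduce the network between node 0 (A) and node 1 (B) by series/parallel combination:
  Rs1 = R3 + R2 (series, joined only at node 2) = 22000 + 910 = 22910 Ω
  Rp1 = R1 ‖ Rs1 (parallel, both between nodes 0 and 1) = 1/(1/680 + 1/22910) = 660.4 Ω
R_eq = 660.4 Ω

Final answer: 660.4 Ω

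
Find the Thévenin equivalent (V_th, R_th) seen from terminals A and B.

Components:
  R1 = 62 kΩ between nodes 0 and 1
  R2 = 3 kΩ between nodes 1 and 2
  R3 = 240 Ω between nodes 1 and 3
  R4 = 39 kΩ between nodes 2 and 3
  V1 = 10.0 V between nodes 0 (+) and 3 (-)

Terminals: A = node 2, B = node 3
Step 1 — V_th is the open-circuit voltage V_A - V_B (nothing connected across the terminals).
Nodal analysis, taking node 3 as the 0 V reference.
Source V1 fixes V_0 = 10 V.
KCL at each unknown node (sum of currents leaving = 0; resistances in Ω):
  Node 1: (V_1 - 10)/62000 + (V_1 - V_2)/3000 + (V_1 - 0)/240 = 0
  Node 2: (V_2 - V_1)/3000 + (V_2 - 0)/39000 = 0
Collecting terms (coefficients in siemens):
  0.004516·V_1 - 0.0003333·V_2 = 0.0001613
  0.000359·V_2 - 0.0003333·V_1 = 0
Determinant D = (0.004516)(0.000359) - (-0.0003333)(-0.0003333) = 0.00000151
V_1 = [(0.0001613)(0.000359) - (-0.0003333)(0)]/D = 0.03834 V
V_2 = [(0.004516)(0) - (0.0001613)(-0.0003333)]/D = 0.0356 V
V_th = V_2 - V_3 = 0.0356 - 0 = 0.0356 V
Step 2 — R_th: zero the source — replace V1 by a short circuit (node 3 merges into node 0) — and find the resistance seen between A (node 2) and B (node 0).
Reduce the network between node 2 (A) and node 0 (B) by series/parallel combination:
  Rp1 = R1 ‖ R3 (parallel, both between nodes 0 and 1) = 1/(1/62000 + 1/240) = 239.1 Ω
  Rs1 = R2 + Rp1 (series, joined only at node 1) = 3000 + 239.1 = 3239 Ω
  Rp2 = R4 ‖ Rs1 (parallel, both between nodes 0 and 2) = 1/(1/39000 + 1/3239) = 2991 Ω
R_th = 2.991 kΩ

Final answer: V_th = 0.0356 V, R_th = 2.991 kΩ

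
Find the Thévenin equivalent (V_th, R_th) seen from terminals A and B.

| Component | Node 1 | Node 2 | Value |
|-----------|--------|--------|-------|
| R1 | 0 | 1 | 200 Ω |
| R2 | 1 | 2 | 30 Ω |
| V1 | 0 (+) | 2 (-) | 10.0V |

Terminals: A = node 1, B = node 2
Step 1 — V_th is the open-circuit voltage V_A - V_B (nothing connected across the terminals).
Nodal analysis, taking node 2 as the 0 V reference.
Source V1 fixes V_0 = 10 V.
KCL at each unknown node (sum of currents leaving = 0; resistances in Ω):
  Node 1: (V_1 - 10)/200 + (V_1 - 0)/30 = 0
Collecting terms: 0.03833 × V_1 = 0.05  =>  V_1 = 1.304 V
V_th = V_1 - V_2 = 1.304 - 0 = 1.304 V
Step 2 — R_th: zero the source — replace V1 by a short circuit (node 2 merges into node 0) — and find the resistance seen between A (node 1) and B (node 0).
Reduce the network between node 1 (A) and node 0 (B) by series/parallel combination:
  Rp1 = R1 ‖ R2 (parallel, both between nodes 0 and 1) = 1/(1/200 + 1/30) = 26.09 Ω
R_th = 26.09 Ω

Final answer: V_th = 1.304 V, R_th = 26.09 Ω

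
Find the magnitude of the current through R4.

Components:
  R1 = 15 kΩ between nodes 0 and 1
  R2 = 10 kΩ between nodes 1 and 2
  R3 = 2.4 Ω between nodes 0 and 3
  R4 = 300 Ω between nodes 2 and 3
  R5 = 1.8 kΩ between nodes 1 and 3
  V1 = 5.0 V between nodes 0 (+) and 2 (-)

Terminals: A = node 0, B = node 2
Nodal analysis, taking node 2 as the 0 V reference.
Source V1 fixes V_0 = 5 V.
KCL at each unknown node (sum of currents leaving = 0; resistances in Ω):
  Node 1: (V_1 - 5)/15000 + (V_1 - 0)/10000 + (V_1 - V_3)/1800 = 0
  Node 3: (V_3 - 5)/2.4 + (V_3 - 0)/300 + (V_3 - V_1)/1800 = 0
Collecting terms (coefficients in siemens):
  0.0007222·V_1 - 0.0005556·V_3 = 0.0003333
  0.4206·V_3 - 0.0005556·V_1 = 2.083
Determinant D = (0.0007222)(0.4206) - (-0.0005556)(-0.0005556) = 0.0003034
V_1 = [(0.0003333)(0.4206) - (-0.0005556)(2.083)]/D = 4.276 V
V_3 = [(0.0007222)(2.083) - (0.0003333)(-0.0005556)]/D = 4.959 V
I_R4 = (V_2 - V_3)/R4 = (0 - 4.959)/300 = -0.01653 A
|I_R4| = 0.01653 A

Final answer: |I_R4| = 0.01653 A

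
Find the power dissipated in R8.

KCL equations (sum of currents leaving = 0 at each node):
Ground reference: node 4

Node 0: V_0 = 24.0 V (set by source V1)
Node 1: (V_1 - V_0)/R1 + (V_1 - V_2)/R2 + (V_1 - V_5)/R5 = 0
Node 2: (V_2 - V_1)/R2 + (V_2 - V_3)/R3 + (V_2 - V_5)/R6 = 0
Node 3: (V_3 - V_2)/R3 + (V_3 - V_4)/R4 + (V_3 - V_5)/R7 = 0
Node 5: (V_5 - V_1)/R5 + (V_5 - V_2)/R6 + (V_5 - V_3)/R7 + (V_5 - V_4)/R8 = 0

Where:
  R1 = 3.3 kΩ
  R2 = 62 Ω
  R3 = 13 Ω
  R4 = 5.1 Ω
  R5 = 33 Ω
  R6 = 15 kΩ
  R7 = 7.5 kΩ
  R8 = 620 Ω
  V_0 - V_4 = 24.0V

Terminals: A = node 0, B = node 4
Nodal analysis, taking node 4 as the 0 V reference.
Source V1 fixes V_0 = 24 V.
KCL at each unknown node (sum of currents leaving = 0; resistances in Ω):
  Node 1: (V_1 - 24)/3300 + (V_1 - V_2)/62 + (V_1 - V_5)/33 = 0
  Node 2: (V_2 - V_1)/62 + (V_2 - V_3)/13 + (V_2 - V_5)/15000 = 0
  Node 3: (V_3 - V_2)/13 + (V_3 - 0)/5.1 + (V_3 - V_5)/7500 = 0
  Node 5: (V_5 - V_1)/33 + (V_5 - V_2)/15000 + (V_5 - V_3)/7500 + (V_5 - 0)/620 = 0
Collecting terms (coefficients in siemens):
  0.04674·V_1 - 0.01613·V_2 - 0.0303·V_5 = 0.007273
  0.09312·V_2 - 0.01613·V_1 - 0.07692·V_3 - 0.00006667·V_5 = 0
  0.2731·V_3 - 0.07692·V_2 - 0.0001333·V_5 = 0
  0.03212·V_5 - 0.0303·V_1 - 0.00006667·V_2 - 0.0001333·V_3 = 0
Solving these 4 simultaneous equations (Gaussian elimination) gives:
  V_1 = 0.503 V, V_2 = 0.1142 V, V_3 = 0.03241 V, V_5 = 0.475 V
I_R8 = (V_4 - V_5)/R8 = (0 - 0.475)/620 = -0.0007662 A
P_R8 = I_R8² × R8 = (-0.0007662)² × 620 = 0.0003639 W

Final answer: 0.0003639 W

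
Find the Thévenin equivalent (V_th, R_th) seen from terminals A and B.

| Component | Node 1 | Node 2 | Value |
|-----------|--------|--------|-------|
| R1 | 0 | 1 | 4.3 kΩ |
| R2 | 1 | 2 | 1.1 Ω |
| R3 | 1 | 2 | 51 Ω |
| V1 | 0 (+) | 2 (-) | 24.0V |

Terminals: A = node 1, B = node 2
Step 1 — V_th is the open-circuit voltage V_A - V_B (nothing connected across the terminals).
Nodal analysis, taking node 2 as the 0 V reference.
Source V1 fixes V_0 = 24 V.
KCL at each unknown node (sum of currents leaving = 0; resistances in Ω):
  Node 1: (V_1 - 24)/4300 + (V_1 - 0)/1.1 + (V_1 - 0)/51 = 0
Collecting terms: 0.9289 × V_1 = 0.005581  =>  V_1 = 0.006008 V
V_th = V_1 - V_2 = 0.006008 - 0 = 0.006008 V
Step 2 — R_th: zero the source — replace V1 by a short circuit (node 2 merges into node 0) — and find the resistance seen between A (node 1) and B (node 0).
Reduce the network between node 1 (A) and node 0 (B) by series/parallel combination:
  Rp1 = R1 ‖ R2 ‖ R3 (parallel, all between nodes 0 and 1) = 1/(1/4300 + 1/1.1 + 1/51) = 1.077 Ω
R_th = 1.077 Ω

Final answer: V_th = 0.006008 V, R_th = 1.077 Ω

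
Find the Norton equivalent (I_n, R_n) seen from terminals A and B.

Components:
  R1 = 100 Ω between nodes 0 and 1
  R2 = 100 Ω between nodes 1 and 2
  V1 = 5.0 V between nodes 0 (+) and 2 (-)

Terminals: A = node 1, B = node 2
Find the Thévenin equivalent first; then I_n = V_th/R_th and R_n = R_th.
Step 1 — V_th is the open-circuit voltage V_A - V_B (nothing connected across the terminals).
Nodal analysis, taking node 2 as the 0 V reference.
Source V1 fixes V_0 = 5 V.
KCL at each unknown node (sum of currents leaving = 0; resistances in Ω):
  Node 1: (V_1 - 5)/100 + (V_1 - 0)/100 = 0
Collecting terms: 0.02 × V_1 = 0.05  =>  V_1 = 2.5 V
V_th = V_1 - V_2 = 2.5 - 0 = 2.5 V
Step 2 — R_th: zero the source — replace V1 by a short circuit (node 2 merges into node 0) — and find the resistance seen between A (node 1) and B (node 0).
Reduce the network between node 1 (A) and node 0 (B) by series/parallel combination:
  Rp1 = R1 ‖ R2 (parallel, both between nodes 0 and 1) = 1/(1/100 + 1/100) = 50 Ω
R_th = 50 Ω
I_n = V_th/R_th = 2.5/50 = 0.05 A, and R_n = R_th = 50 Ω

Final answer: I_n = 0.05 A, R_n = 50 Ω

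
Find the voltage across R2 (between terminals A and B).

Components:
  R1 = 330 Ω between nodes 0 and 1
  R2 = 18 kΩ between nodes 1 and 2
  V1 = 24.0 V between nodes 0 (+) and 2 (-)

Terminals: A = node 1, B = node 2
R1 and R2 are in series across V1 (node 0 → node 1 → node 2), and the output A–B is taken across R2, so this is a voltage divider.
Series current: I = V1/(R1 + R2) = 24/(330 + 18000) = 24/18330 = 0.001309 A
V_R2 = I × R2 = V1 × R2/(R1 + R2) = 24 × 18000/18330 = 23.57 V

Final answer: 23.57 V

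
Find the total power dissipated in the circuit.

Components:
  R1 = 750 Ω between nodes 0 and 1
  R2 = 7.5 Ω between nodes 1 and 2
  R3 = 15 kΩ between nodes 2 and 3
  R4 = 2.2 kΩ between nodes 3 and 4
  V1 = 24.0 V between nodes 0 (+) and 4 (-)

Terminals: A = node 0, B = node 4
Nodal analysis, taking node 4 as the 0 V reference.
Source V1 fixes V_0 = 24 V.
KCL at each unknown node (sum of currents leaving = 0; resistances in Ω):
  Node 1: (V_1 - 24)/750 + (V_1 - V_2)/7.5 = 0
  Node 2: (V_2 - V_1)/7.5 + (V_2 - V_3)/15000 = 0
  Node 3: (V_3 - V_2)/15000 + (V_3 - 0)/2200 = 0
Collecting terms (coefficients in siemens):
  0.1347·V_1 - 0.1333·V_2 = 0.032
  0.1334·V_2 - 0.1333·V_1 - 0.00006667·V_3 = 0
  0.0005212·V_3 - 0.00006667·V_2 = 0
Solving these 3 simultaneous equations (Gaussian elimination) gives:
  V_1 = 23 V, V_2 = 22.99 V, V_3 = 2.94 V
Power in each resistor, P = (ΔV)²/R:
  P_R1 = (24 - 23)²/750 = 0.00134 W
  P_R2 = (23 - 22.99)²/7.5 = 0.0000134 W
  P_R3 = (22.99 - 2.94)²/15000 = 0.02679 W
  P_R4 = (2.94 - 0)²/2200 = 0.00393 W
P_total = P_R1 + P_R2 + P_R3 + P_R4 = 0.03208 W

Final answer: 0.03208 W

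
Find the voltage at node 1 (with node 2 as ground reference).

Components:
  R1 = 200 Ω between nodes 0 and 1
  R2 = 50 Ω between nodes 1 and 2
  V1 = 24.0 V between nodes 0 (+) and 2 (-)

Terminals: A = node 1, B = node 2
Nodal analysis, taking node 2 as the 0 V reference.
Source V1 fixes V_0 = 24 V.
KCL at each unknown node (sum of currents leaving = 0; resistances in Ω):
  Node 1: (V_1 - 24)/200 + (V_1 - 0)/50 = 0
Collecting terms: 0.025 × V_1 = 0.12  =>  V_1 = 4.8 V
The requested potential is V_1 = 4.8 V.

Final answer: V_1 = 4.8 V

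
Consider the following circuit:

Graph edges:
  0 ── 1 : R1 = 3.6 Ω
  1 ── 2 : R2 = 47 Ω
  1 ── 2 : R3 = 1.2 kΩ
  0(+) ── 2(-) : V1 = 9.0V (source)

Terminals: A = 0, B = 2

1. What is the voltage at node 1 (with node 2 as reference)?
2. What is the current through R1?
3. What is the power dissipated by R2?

Nodal analysis, taking node 2 as the 0 V reference.
Source V1 fixes V_0 = 9 V.
KCL at each unknown node (sum of currents leaving = 0; resistances in Ω):
  Node 1: (V_1 - 9)/3.6 + (V_1 - 0)/47 + (V_1 - 0)/1200 = 0
Collecting terms: 0.2999 × V_1 = 2.5  =>  V_1 = 8.336 V
Part 1:
  Read off the nodal solution: V_1 = 8.336 V
Part 2:
  I_R1 = (V_0 - V_1)/R1 = (9 - 8.336)/3.6 = 0.1843 A
  Magnitude: I_R1 = 0.1843 A
Part 3:
  I_R2 = (V_1 - V_2)/R2 = (8.336 - 0)/47 = 0.1774 A
  P_R2 = I_R2² × R2 = (0.1774)² × 47 = 1.479 W

Final answers:
1. V_1 = 8.336 V
2. I_R1 = 0.1843 A
3. P_R2 = 1.479 W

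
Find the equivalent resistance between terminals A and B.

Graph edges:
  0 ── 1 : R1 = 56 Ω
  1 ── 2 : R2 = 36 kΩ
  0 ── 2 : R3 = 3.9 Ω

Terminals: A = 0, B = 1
Reduce the network between node 0 (A) and node 1 (B) by series/parallel combination:
  Rs1 = R3 + R2 (series, joined only at node 2) = 3.9 + 36000 = 36000 Ω
  Rp1 = R1 ‖ Rs1 (parallel, both between nodes 0 and 1) = 1/(1/56 + 1/36000) = 55.91 Ω
R_eq = 55.91 Ω

Final answer: 55.91 Ω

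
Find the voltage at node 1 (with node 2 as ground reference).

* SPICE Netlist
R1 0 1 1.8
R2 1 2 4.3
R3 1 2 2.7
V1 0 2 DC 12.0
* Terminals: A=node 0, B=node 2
Nodal analysis, taking node 2 as the 0 V reference.
Source V1 fixes V_0 = 12 V.
KCL at each unknown node (sum of currents leaving = 0; resistances in Ω):
  Node 1: (V_1 - 12)/1.8 + (V_1 - 0)/4.3 + (V_1 - 0)/2.7 = 0
Collecting terms: 1.158 × V_1 = 6.667  =>  V_1 = 5.755 V
The requested potential is V_1 = 5.755 V.

Final answer: V_1 = 5.755 V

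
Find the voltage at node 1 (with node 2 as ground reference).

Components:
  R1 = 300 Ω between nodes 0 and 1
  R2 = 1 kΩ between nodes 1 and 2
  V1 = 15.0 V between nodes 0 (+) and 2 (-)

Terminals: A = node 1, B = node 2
Nodal analysis, taking node 2 as the 0 V reference.
Source V1 fixes V_0 = 15 V.
KCL at each unknown node (sum of currents leaving = 0; resistances in Ω):
  Node 1: (V_1 - 15)/300 + (V_1 - 0)/1000 = 0
Collecting terms: 0.004333 × V_1 = 0.05  =>  V_1 = 11.54 V
The requested potential is V_1 = 11.54 V.

Final answer: V_1 = 11.54 V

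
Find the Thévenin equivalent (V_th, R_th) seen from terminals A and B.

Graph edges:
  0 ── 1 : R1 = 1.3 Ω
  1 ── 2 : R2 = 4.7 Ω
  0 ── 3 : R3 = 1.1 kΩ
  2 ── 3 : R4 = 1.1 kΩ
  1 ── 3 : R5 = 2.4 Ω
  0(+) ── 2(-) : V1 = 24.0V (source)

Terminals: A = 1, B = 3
Step 1 — V_th is the open-circuit voltage V_A - V_B (nothing connected across the terminals).
Nodal analysis, taking node 2 as the 0 V reference.
Source V1 fixes V_0 = 24 V.
KCL at each unknown node (sum of currents leaving = 0; resistances in Ω):
  Node 1: (V_1 - 24)/1.3 + (V_1 - 0)/4.7 + (V_1 - V_3)/2.4 = 0
  Node 3: (V_3 - 24)/1100 + (V_3 - 0)/1100 + (V_3 - V_1)/2.4 = 0
Collecting terms (coefficients in siemens):
  1.399·V_1 - 0.4167·V_3 = 18.46
  0.4185·V_3 - 0.4167·V_1 = 0.02182
Determinant D = (1.399)(0.4185) - (-0.4167)(-0.4167) = 0.4117
V_1 = [(18.46)(0.4185) - (-0.4167)(0.02182)]/D = 18.79 V
V_3 = [(1.399)(0.02182) - (18.46)(-0.4167)]/D = 18.76 V
V_th = V_1 - V_3 = 18.79 - 18.76 = 0.02949 V
Step 2 — R_th: zero the source — replace V1 by a short circuit (node 2 merges into node 0) — and find the resistance seen between A (node 1) and B (node 3).
Reduce the network between node 1 (A) and node 3 (B) by series/parallel combination:
  Rp1 = R1 ‖ R2 (parallel, both between nodes 0 and 1) = 1/(1/1.3 + 1/4.7) = 1.018 Ω
  Rp2 = R3 ‖ R4 (parallel, both between nodes 0 and 3) = 1/(1/1100 + 1/1100) = 550 Ω
  Rs1 = Rp1 + Rp2 (series, joined only at node 0) = 1.018 + 550 = 551 Ω
  Rp3 = R5 ‖ Rs1 (parallel, both between nodes 1 and 3) = 1/(1/2.4 + 1/551) = 2.39 Ω
R_th = 2.39 Ω

Final answer: V_th = 0.02949 V, R_th = 2.39 Ω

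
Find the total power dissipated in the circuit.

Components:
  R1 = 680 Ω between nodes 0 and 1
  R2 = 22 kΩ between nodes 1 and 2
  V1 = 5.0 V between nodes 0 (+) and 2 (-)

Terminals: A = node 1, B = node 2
Nodal analysis, taking node 2 as the 0 V reference.
Source V1 fixes V_0 = 5 V.
KCL at each unknown node (sum of currents leaving = 0; resistances in Ω):
  Node 1: (V_1 - 5)/680 + (V_1 - 0)/22000 = 0
Collecting terms: 0.001516 × V_1 = 0.007353  =>  V_1 = 4.85 V
Power in each resistor, P = (ΔV)²/R:
  P_R1 = (5 - 4.85)²/680 = 0.00003305 W
  P_R2 = (4.85 - 0)²/22000 = 0.001069 W
P_total = P_R1 + P_R2 = 0.001102 W

Final answer: 0.001102 W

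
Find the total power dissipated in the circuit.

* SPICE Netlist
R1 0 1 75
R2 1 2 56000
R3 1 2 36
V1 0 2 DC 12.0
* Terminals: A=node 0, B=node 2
Nodal analysis, taking node 2 as the 0 V reference.
Source V1 fixes V_0 = 12 V.
KCL at each unknown node (sum of currents leaving = 0; resistances in Ω):
  Node 1: (V_1 - 12)/75 + (V_1 - 0)/56000 + (V_1 - 0)/36 = 0
Collecting terms: 0.04113 × V_1 = 0.16  =>  V_1 = 3.89 V
Power in each resistor, P = (ΔV)²/R:
  P_R1 = (12 - 3.89)²/75 = 0.8769 W
  P_R2 = (3.89 - 0)²/56000 = 0.0002702 W
  P_R3 = (3.89 - 0)²/36 = 0.4204 W
P_total = P_R1 + P_R2 + P_R3 = 1.298 W

Final answer: 1.298 W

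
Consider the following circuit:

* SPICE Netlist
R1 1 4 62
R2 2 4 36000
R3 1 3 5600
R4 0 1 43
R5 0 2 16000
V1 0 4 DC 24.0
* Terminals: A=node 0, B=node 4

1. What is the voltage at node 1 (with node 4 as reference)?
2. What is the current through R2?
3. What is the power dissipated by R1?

Nodal analysis, taking node 4 as the 0 V reference.
Source V1 fixes V_0 = 24 V.
KCL at each unknown node (sum of currents leaving = 0; resistances in Ω):
  Node 1: (V_1 - 0)/62 + (V_1 - V_3)/5600 + (V_1 - 24)/43 = 0
  Node 2: (V_2 - 0)/36000 + (V_2 - 24)/16000 = 0
  Node 3: (V_3 - V_1)/5600 = 0
Collecting terms (coefficients in siemens):
  0.03956·V_1 - 0.0001786·V_3 = 0.5581
  0.00009028·V_2 = 0.0015
  0.0001786·V_3 - 0.0001786·V_1 = 0
Solving these 3 simultaneous equations (Gaussian elimination) gives:
  V_1 = 14.17 V, V_2 = 16.62 V, V_3 = 14.17 V
Part 1:
  Read off the nodal solution: V_1 = 14.17 V
Part 2:
  I_R2 = (V_2 - V_4)/R2 = (16.62 - 0)/36000 = 0.0004615 A
  Magnitude: I_R2 = 0.0004615 A
Part 3:
  I_R1 = (V_1 - V_4)/R1 = (14.17 - 0)/62 = 0.2286 A
  P_R1 = I_R1² × R1 = (0.2286)² × 62 = 3.239 W

Final answers:
1. V_1 = 14.17 V
2. I_R2 = 0.0004615 A
3. P_R1 = 3.239 W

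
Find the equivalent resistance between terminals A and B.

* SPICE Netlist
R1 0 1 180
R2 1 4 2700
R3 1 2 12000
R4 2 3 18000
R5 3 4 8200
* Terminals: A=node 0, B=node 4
Reduce the network between node 0 (A) and node 4 (B) by series/parallel combination:
  Rs1 = R3 + R4 (series, joined only at node 2) = 12000 + 18000 = 30000 Ω
  Rs2 = R5 + Rs1 (series, joined only at node 3) = 8200 + 30000 = 38200 Ω
  Rp1 = R2 ‖ Rs2 (parallel, both between nodes 1 and 4) = 1/(1/2700 + 1/38200) = 2522 Ω
  Rs3 = R1 + Rp1 (series, joined only at node 1) = 180 + 2522 = 2702 Ω
R_eq = 2.702 kΩ

Final answer: 2.702 kΩ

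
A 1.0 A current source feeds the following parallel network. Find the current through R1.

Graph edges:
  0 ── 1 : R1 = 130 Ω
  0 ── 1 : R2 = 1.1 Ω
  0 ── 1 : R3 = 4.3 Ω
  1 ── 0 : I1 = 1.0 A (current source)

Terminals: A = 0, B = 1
All resistors sit directly between nodes 0 and 1, so they are in parallel and share one voltage V; the full source current 1 A splits among them.
1/R_par = 1/130 + 1/1.1 + 1/4.3 = 1.149 S  =>  R_par = 0.8701 Ω
V = I × R_par = 1 × 0.8701 = 0.8701 V
I_R1 = V/R1 = 0.8701/130 = 0.006693 A

Final answer: 0.006693 A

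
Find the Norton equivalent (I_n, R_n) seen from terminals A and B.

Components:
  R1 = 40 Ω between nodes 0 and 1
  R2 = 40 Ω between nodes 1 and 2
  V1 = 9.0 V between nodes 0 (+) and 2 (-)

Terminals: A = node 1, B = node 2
Find the Thévenin equivalent first; then I_n = V_th/R_th and R_n = R_th.
Step 1 — V_th is the open-circuit voltage V_A - V_B (nothing connected across the terminals).
Nodal analysis, taking node 2 as the 0 V reference.
Source V1 fixes V_0 = 9 V.
KCL at each unknown node (sum of currents leaving = 0; resistances in Ω):
  Node 1: (V_1 - 9)/40 + (V_1 - 0)/40 = 0
Collecting terms: 0.05 × V_1 = 0.225  =>  V_1 = 4.5 V
V_th = V_1 - V_2 = 4.5 - 0 = 4.5 V
Step 2 — R_th: zero the source — replace V1 by a short circuit (node 2 merges into node 0) — and find the resistance seen between A (node 1) and B (node 0).
Reduce the network between node 1 (A) and node 0 (B) by series/parallel combination:
  Rp1 = R1 ‖ R2 (parallel, both between nodes 0 and 1) = 1/(1/40 + 1/40) = 20 Ω
R_th = 20 Ω
I_n = V_th/R_th = 4.5/20 = 0.225 A, and R_n = R_th = 20 Ω

Final answer: I_n = 0.225 A, R_n = 20 Ω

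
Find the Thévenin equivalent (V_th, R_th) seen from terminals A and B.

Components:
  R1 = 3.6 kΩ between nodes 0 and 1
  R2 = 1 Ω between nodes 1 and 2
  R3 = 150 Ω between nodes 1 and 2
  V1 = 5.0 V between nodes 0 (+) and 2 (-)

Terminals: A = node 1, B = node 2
Step 1 — V_th is the open-circuit voltage V_A - V_B (nothing connected across the terminals).
Nodal analysis, taking node 2 as the 0 V reference.
Source V1 fixes V_0 = 5 V.
KCL at each unknown node (sum of currents leaving = 0; resistances in Ω):
  Node 1: (V_1 - 5)/3600 + (V_1 - 0)/1 + (V_1 - 0)/150 = 0
Collecting terms: 1.007 × V_1 = 0.001389  =>  V_1 = 0.001379 V
V_th = V_1 - V_2 = 0.001379 - 0 = 0.001379 V
Step 2 — R_th: zero the source — replace V1 by a short circuit (node 2 merges into node 0) — and find the resistance seen between A (node 1) and B (node 0).
Reduce the network between node 1 (A) and node 0 (B) by series/parallel combination:
  Rp1 = R1 ‖ R2 ‖ R3 (parallel, all between nodes 0 and 1) = 1/(1/3600 + 1/1 + 1/150) = 0.9931 Ω
R_th = 0.9931 Ω

Final answer: V_th = 0.001379 V, R_th = 0.9931 Ω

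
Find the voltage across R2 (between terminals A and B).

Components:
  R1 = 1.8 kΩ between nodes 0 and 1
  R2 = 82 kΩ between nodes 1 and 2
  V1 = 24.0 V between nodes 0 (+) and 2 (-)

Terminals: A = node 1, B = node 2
R1 and R2 are in series across V1 (node 0 → node 1 → node 2), and the output A–B is taken across R2, so this is a voltage divider.
Series current: I = V1/(R1 + R2) = 24/(1800 + 82000) = 24/83800 = 0.0002864 A
V_R2 = I × R2 = V1 × R2/(R1 + R2) = 24 × 82000/83800 = 23.48 V

Final answer: 23.48 V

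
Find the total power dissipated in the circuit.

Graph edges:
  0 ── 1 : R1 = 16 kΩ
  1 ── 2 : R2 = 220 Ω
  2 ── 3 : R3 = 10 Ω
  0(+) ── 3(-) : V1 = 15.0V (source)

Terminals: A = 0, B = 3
Nodal analysis, taking node 3 as the 0 V reference.
Source V1 fixes V_0 = 15 V.
KCL at each unknown node (sum of currents leaving = 0; resistances in Ω):
  Node 1: (V_1 - 15)/16000 + (V_1 - V_2)/220 = 0
  Node 2: (V_2 - V_1)/220 + (V_2 - 0)/10 = 0
Collecting terms (coefficients in siemens):
  0.004608·V_1 - 0.004545·V_2 = 0.0009375
  0.1045·V_2 - 0.004545·V_1 = 0
Determinant D = (0.004608)(0.1045) - (-0.004545)(-0.004545) = 0.0004611
V_1 = [(0.0009375)(0.1045) - (-0.004545)(0)]/D = 0.2126 V
V_2 = [(0.004608)(0) - (0.0009375)(-0.004545)]/D = 0.009242 V
Power in each resistor, P = (ΔV)²/R:
  P_R1 = (15 - 0.2126)²/16000 = 0.01367 W
  P_R2 = (0.2126 - 0.009242)²/220 = 0.0001879 W
  P_R3 = (0.009242 - 0)²/10 = 0.000008542 W
P_total = P_R1 + P_R2 + P_R3 = 0.01386 W

Final answer: 0.01386 W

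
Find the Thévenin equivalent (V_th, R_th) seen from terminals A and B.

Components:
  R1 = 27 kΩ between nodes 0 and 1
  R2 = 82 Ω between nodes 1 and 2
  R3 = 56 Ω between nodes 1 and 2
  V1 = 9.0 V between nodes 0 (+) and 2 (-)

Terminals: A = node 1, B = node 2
Step 1 — V_th is the open-circuit voltage V_A - V_B (nothing connected across the terminals).
Nodal analysis, taking node 2 as the 0 V reference.
Source V1 fixes V_0 = 9 V.
KCL at each unknown node (sum of currents leaving = 0; resistances in Ω):
  Node 1: (V_1 - 9)/27000 + (V_1 - 0)/82 + (V_1 - 0)/56 = 0
Collecting terms: 0.03009 × V_1 = 0.0003333  =>  V_1 = 0.01108 V
V_th = V_1 - V_2 = 0.01108 - 0 = 0.01108 V
Step 2 — R_th: zero the source — replace V1 by a short circuit (node 2 merges into node 0) — and find the resistance seen between A (node 1) and B (node 0).
Reduce the network between node 1 (A) and node 0 (B) by series/parallel combination:
  Rp1 = R1 ‖ R2 ‖ R3 (parallel, all between nodes 0 and 1) = 1/(1/27000 + 1/82 + 1/56) = 33.23 Ω
R_th = 33.23 Ω

Final answer: V_th = 0.01108 V, R_th = 33.23 Ω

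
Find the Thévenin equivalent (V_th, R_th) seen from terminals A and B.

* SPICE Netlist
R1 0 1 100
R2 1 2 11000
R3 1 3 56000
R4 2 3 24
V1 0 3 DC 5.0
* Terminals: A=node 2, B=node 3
Step 1 — V_th is the open-circuit voltage V_A - V_B (nothing connected across the terminals).
Nodal analysis, taking node 3 as the 0 V reference.
Source V1 fixes V_0 = 5 V.
KCL at each unknown node (sum of currents leaving = 0; resistances in Ω):
  Node 1: (V_1 - 5)/100 + (V_1 - V_2)/11000 + (V_1 - 0)/56000 = 0
  Node 2: (V_2 - V_1)/11000 + (V_2 - 0)/24 = 0
Collecting terms (coefficients in siemens):
  0.01011·V_1 - 0.00009091·V_2 = 0.05
  0.04176·V_2 - 0.00009091·V_1 = 0
Determinant D = (0.01011)(0.04176) - (-0.00009091)(-0.00009091) = 0.0004221
V_1 = [(0.05)(0.04176) - (-0.00009091)(0)]/D = 4.946 V
V_2 = [(0.01011)(0) - (0.05)(-0.00009091)]/D = 0.01077 V
V_th = V_2 - V_3 = 0.01077 - 0 = 0.01077 V
Step 2 — R_th: zero the source — replace V1 by a short circuit (node 3 merges into node 0) — and find the resistance seen between A (node 2) and B (node 0).
Reduce the network between node 2 (A) and node 0 (B) by series/parallel combination:
  Rp1 = R1 ‖ R3 (parallel, both between nodes 0 and 1) = 1/(1/100 + 1/56000) = 99.82 Ω
  Rs1 = R2 + Rp1 (series, joined only at node 1) = 11000 + 99.82 = 11100 Ω
  Rp2 = R4 ‖ Rs1 (parallel, both between nodes 0 and 2) = 1/(1/24 + 1/11100) = 23.95 Ω
R_th = 23.95 Ω

Final answer: V_th = 0.01077 V, R_th = 23.95 Ω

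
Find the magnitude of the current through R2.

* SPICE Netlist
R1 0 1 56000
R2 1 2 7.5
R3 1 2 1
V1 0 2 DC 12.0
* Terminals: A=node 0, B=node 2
Nodal analysis, taking node 2 as the 0 V reference.
Source V1 fixes V_0 = 12 V.
KCL at each unknown node (sum of currents leaving = 0; resistances in Ω):
  Node 1: (V_1 - 12)/56000 + (V_1 - 0)/7.5 + (V_1 - 0)/1 = 0
Collecting terms: 1.133 × V_1 = 0.0002143  =>  V_1 = 0.0001891 V
I_R2 = (V_1 - V_2)/R2 = (0.0001891 - 0)/7.5 = 0.00002521 A
|I_R2| = 0.00002521 A

Final answer: |I_R2| = 2.521e-05 A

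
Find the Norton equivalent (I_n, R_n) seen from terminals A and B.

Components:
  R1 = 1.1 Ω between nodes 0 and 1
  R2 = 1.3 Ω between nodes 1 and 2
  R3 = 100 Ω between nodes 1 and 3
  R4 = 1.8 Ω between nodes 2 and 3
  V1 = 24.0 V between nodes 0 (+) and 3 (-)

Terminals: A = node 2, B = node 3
Find the Thévenin equivalent first; then I_n = V_th/R_th and R_n = R_th.
Step 1 — V_th is the open-circuit voltage V_A - V_B (nothing connected across the terminals).
Nodal analysis, taking node 3 as the 0 V reference.
Source V1 fixes V_0 = 24 V.
KCL at each unknown node (sum of currents leaving = 0; resistances in Ω):
  Node 1: (V_1 - 24)/1.1 + (V_1 - V_2)/1.3 + (V_1 - 0)/100 = 0
  Node 2: (V_2 - V_1)/1.3 + (V_2 - 0)/1.8 = 0
Collecting terms (coefficients in siemens):
  1.688·V_1 - 0.7692·V_2 = 21.82
  1.325·V_2 - 0.7692·V_1 = 0
Determinant D = (1.688)(1.325) - (-0.7692)(-0.7692) = 1.645
V_1 = [(21.82)(1.325) - (-0.7692)(0)]/D = 17.57 V
V_2 = [(1.688)(0) - (21.82)(-0.7692)]/D = 10.2 V
V_th = V_2 - V_3 = 10.2 - 0 = 10.2 V
Step 2 — R_th: zero the source — replace V1 by a short circuit (node 3 merges into node 0) — and find the resistance seen between A (node 2) and B (node 0).
Reduce the network between node 2 (A) and node 0 (B) by series/parallel combination:
  Rp1 = R1 ‖ R3 (parallel, both between nodes 0 and 1) = 1/(1/1.1 + 1/100) = 1.088 Ω
  Rs1 = R2 + Rp1 (series, joined only at node 1) = 1.3 + 1.088 = 2.388 Ω
  Rp2 = R4 ‖ Rs1 (parallel, both between nodes 0 and 2) = 1/(1/1.8 + 1/2.388) = 1.026 Ω
R_th = 1.026 Ω
I_n = V_th/R_th = 10.2/1.026 = 9.941 A, and R_n = R_th = 1.026 Ω

Final answer: I_n = 9.941 A, R_n = 1.026 Ω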